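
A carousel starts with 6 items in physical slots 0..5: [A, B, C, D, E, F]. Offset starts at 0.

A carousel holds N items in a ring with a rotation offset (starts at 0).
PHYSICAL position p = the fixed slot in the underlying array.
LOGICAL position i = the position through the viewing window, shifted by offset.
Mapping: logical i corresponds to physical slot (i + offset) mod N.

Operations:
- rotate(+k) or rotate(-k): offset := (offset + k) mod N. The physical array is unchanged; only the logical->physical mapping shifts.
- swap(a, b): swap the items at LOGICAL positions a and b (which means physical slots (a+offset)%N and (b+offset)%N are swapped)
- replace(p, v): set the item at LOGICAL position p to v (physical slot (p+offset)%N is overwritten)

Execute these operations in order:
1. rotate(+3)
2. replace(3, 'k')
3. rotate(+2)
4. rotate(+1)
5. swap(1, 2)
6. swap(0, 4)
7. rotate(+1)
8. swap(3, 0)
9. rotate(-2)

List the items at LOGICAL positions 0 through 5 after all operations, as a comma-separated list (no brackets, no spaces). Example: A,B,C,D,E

After op 1 (rotate(+3)): offset=3, physical=[A,B,C,D,E,F], logical=[D,E,F,A,B,C]
After op 2 (replace(3, 'k')): offset=3, physical=[k,B,C,D,E,F], logical=[D,E,F,k,B,C]
After op 3 (rotate(+2)): offset=5, physical=[k,B,C,D,E,F], logical=[F,k,B,C,D,E]
After op 4 (rotate(+1)): offset=0, physical=[k,B,C,D,E,F], logical=[k,B,C,D,E,F]
After op 5 (swap(1, 2)): offset=0, physical=[k,C,B,D,E,F], logical=[k,C,B,D,E,F]
After op 6 (swap(0, 4)): offset=0, physical=[E,C,B,D,k,F], logical=[E,C,B,D,k,F]
After op 7 (rotate(+1)): offset=1, physical=[E,C,B,D,k,F], logical=[C,B,D,k,F,E]
After op 8 (swap(3, 0)): offset=1, physical=[E,k,B,D,C,F], logical=[k,B,D,C,F,E]
After op 9 (rotate(-2)): offset=5, physical=[E,k,B,D,C,F], logical=[F,E,k,B,D,C]

Answer: F,E,k,B,D,C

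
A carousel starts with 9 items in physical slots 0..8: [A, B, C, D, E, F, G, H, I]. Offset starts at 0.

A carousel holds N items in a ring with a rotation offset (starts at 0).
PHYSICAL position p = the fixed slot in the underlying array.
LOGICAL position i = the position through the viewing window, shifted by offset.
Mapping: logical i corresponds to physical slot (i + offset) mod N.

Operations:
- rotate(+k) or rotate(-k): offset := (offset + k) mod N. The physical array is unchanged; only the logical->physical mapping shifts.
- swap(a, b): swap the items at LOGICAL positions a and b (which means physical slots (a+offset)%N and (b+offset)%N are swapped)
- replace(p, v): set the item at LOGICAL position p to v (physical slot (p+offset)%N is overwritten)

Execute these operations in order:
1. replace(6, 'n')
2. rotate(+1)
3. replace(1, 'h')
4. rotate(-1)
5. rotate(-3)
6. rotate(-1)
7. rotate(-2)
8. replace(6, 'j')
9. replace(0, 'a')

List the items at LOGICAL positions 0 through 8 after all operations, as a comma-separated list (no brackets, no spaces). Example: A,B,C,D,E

Answer: a,E,F,n,H,I,j,B,h

Derivation:
After op 1 (replace(6, 'n')): offset=0, physical=[A,B,C,D,E,F,n,H,I], logical=[A,B,C,D,E,F,n,H,I]
After op 2 (rotate(+1)): offset=1, physical=[A,B,C,D,E,F,n,H,I], logical=[B,C,D,E,F,n,H,I,A]
After op 3 (replace(1, 'h')): offset=1, physical=[A,B,h,D,E,F,n,H,I], logical=[B,h,D,E,F,n,H,I,A]
After op 4 (rotate(-1)): offset=0, physical=[A,B,h,D,E,F,n,H,I], logical=[A,B,h,D,E,F,n,H,I]
After op 5 (rotate(-3)): offset=6, physical=[A,B,h,D,E,F,n,H,I], logical=[n,H,I,A,B,h,D,E,F]
After op 6 (rotate(-1)): offset=5, physical=[A,B,h,D,E,F,n,H,I], logical=[F,n,H,I,A,B,h,D,E]
After op 7 (rotate(-2)): offset=3, physical=[A,B,h,D,E,F,n,H,I], logical=[D,E,F,n,H,I,A,B,h]
After op 8 (replace(6, 'j')): offset=3, physical=[j,B,h,D,E,F,n,H,I], logical=[D,E,F,n,H,I,j,B,h]
After op 9 (replace(0, 'a')): offset=3, physical=[j,B,h,a,E,F,n,H,I], logical=[a,E,F,n,H,I,j,B,h]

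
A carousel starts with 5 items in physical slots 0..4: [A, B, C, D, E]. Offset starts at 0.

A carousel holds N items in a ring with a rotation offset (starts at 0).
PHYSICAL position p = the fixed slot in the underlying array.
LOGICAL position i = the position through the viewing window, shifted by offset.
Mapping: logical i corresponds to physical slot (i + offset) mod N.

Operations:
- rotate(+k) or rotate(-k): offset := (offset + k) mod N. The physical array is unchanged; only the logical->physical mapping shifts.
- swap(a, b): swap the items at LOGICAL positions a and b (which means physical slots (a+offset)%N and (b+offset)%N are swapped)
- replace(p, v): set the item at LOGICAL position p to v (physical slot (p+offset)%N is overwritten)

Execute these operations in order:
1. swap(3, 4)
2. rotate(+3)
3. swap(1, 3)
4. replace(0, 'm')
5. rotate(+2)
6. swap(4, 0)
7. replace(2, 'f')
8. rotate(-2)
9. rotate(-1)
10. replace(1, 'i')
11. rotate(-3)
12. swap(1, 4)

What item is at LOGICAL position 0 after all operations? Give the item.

Answer: A

Derivation:
After op 1 (swap(3, 4)): offset=0, physical=[A,B,C,E,D], logical=[A,B,C,E,D]
After op 2 (rotate(+3)): offset=3, physical=[A,B,C,E,D], logical=[E,D,A,B,C]
After op 3 (swap(1, 3)): offset=3, physical=[A,D,C,E,B], logical=[E,B,A,D,C]
After op 4 (replace(0, 'm')): offset=3, physical=[A,D,C,m,B], logical=[m,B,A,D,C]
After op 5 (rotate(+2)): offset=0, physical=[A,D,C,m,B], logical=[A,D,C,m,B]
After op 6 (swap(4, 0)): offset=0, physical=[B,D,C,m,A], logical=[B,D,C,m,A]
After op 7 (replace(2, 'f')): offset=0, physical=[B,D,f,m,A], logical=[B,D,f,m,A]
After op 8 (rotate(-2)): offset=3, physical=[B,D,f,m,A], logical=[m,A,B,D,f]
After op 9 (rotate(-1)): offset=2, physical=[B,D,f,m,A], logical=[f,m,A,B,D]
After op 10 (replace(1, 'i')): offset=2, physical=[B,D,f,i,A], logical=[f,i,A,B,D]
After op 11 (rotate(-3)): offset=4, physical=[B,D,f,i,A], logical=[A,B,D,f,i]
After op 12 (swap(1, 4)): offset=4, physical=[i,D,f,B,A], logical=[A,i,D,f,B]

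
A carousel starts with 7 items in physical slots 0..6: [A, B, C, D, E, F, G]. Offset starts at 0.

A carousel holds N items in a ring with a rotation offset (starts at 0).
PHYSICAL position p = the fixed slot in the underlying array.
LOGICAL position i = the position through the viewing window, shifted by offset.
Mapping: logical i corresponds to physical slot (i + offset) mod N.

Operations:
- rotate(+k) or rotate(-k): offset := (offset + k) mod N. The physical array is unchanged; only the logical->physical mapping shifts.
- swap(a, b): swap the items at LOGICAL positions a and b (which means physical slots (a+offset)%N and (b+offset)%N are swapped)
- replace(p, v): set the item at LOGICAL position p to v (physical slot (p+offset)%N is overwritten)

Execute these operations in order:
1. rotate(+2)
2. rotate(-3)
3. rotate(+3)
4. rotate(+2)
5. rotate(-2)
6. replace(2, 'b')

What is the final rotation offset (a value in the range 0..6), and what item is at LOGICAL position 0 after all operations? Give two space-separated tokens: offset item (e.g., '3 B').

Answer: 2 C

Derivation:
After op 1 (rotate(+2)): offset=2, physical=[A,B,C,D,E,F,G], logical=[C,D,E,F,G,A,B]
After op 2 (rotate(-3)): offset=6, physical=[A,B,C,D,E,F,G], logical=[G,A,B,C,D,E,F]
After op 3 (rotate(+3)): offset=2, physical=[A,B,C,D,E,F,G], logical=[C,D,E,F,G,A,B]
After op 4 (rotate(+2)): offset=4, physical=[A,B,C,D,E,F,G], logical=[E,F,G,A,B,C,D]
After op 5 (rotate(-2)): offset=2, physical=[A,B,C,D,E,F,G], logical=[C,D,E,F,G,A,B]
After op 6 (replace(2, 'b')): offset=2, physical=[A,B,C,D,b,F,G], logical=[C,D,b,F,G,A,B]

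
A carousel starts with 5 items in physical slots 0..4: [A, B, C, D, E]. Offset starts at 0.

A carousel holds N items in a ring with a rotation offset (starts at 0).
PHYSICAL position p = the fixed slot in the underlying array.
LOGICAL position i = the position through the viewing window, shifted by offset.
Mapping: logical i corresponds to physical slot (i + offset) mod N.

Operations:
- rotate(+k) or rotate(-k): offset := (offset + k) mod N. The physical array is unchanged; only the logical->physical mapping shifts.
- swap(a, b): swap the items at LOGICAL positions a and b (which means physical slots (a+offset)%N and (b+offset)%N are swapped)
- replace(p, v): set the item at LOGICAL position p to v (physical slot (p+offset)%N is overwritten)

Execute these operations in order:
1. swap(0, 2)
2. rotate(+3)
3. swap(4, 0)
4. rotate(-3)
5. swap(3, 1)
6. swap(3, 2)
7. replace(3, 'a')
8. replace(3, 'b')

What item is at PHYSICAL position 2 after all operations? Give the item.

After op 1 (swap(0, 2)): offset=0, physical=[C,B,A,D,E], logical=[C,B,A,D,E]
After op 2 (rotate(+3)): offset=3, physical=[C,B,A,D,E], logical=[D,E,C,B,A]
After op 3 (swap(4, 0)): offset=3, physical=[C,B,D,A,E], logical=[A,E,C,B,D]
After op 4 (rotate(-3)): offset=0, physical=[C,B,D,A,E], logical=[C,B,D,A,E]
After op 5 (swap(3, 1)): offset=0, physical=[C,A,D,B,E], logical=[C,A,D,B,E]
After op 6 (swap(3, 2)): offset=0, physical=[C,A,B,D,E], logical=[C,A,B,D,E]
After op 7 (replace(3, 'a')): offset=0, physical=[C,A,B,a,E], logical=[C,A,B,a,E]
After op 8 (replace(3, 'b')): offset=0, physical=[C,A,B,b,E], logical=[C,A,B,b,E]

Answer: B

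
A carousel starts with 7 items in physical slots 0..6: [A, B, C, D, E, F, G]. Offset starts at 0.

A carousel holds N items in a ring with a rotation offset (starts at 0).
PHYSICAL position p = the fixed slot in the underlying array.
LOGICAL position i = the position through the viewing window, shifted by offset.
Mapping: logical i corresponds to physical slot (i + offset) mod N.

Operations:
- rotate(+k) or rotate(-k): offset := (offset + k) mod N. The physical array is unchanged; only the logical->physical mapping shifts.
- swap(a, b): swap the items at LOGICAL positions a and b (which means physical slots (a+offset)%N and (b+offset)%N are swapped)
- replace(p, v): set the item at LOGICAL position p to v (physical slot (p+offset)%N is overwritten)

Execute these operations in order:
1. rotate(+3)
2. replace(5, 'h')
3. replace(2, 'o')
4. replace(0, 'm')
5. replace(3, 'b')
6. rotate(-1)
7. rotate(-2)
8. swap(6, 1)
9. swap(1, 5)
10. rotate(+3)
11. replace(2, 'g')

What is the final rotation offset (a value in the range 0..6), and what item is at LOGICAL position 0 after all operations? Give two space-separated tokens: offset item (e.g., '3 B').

After op 1 (rotate(+3)): offset=3, physical=[A,B,C,D,E,F,G], logical=[D,E,F,G,A,B,C]
After op 2 (replace(5, 'h')): offset=3, physical=[A,h,C,D,E,F,G], logical=[D,E,F,G,A,h,C]
After op 3 (replace(2, 'o')): offset=3, physical=[A,h,C,D,E,o,G], logical=[D,E,o,G,A,h,C]
After op 4 (replace(0, 'm')): offset=3, physical=[A,h,C,m,E,o,G], logical=[m,E,o,G,A,h,C]
After op 5 (replace(3, 'b')): offset=3, physical=[A,h,C,m,E,o,b], logical=[m,E,o,b,A,h,C]
After op 6 (rotate(-1)): offset=2, physical=[A,h,C,m,E,o,b], logical=[C,m,E,o,b,A,h]
After op 7 (rotate(-2)): offset=0, physical=[A,h,C,m,E,o,b], logical=[A,h,C,m,E,o,b]
After op 8 (swap(6, 1)): offset=0, physical=[A,b,C,m,E,o,h], logical=[A,b,C,m,E,o,h]
After op 9 (swap(1, 5)): offset=0, physical=[A,o,C,m,E,b,h], logical=[A,o,C,m,E,b,h]
After op 10 (rotate(+3)): offset=3, physical=[A,o,C,m,E,b,h], logical=[m,E,b,h,A,o,C]
After op 11 (replace(2, 'g')): offset=3, physical=[A,o,C,m,E,g,h], logical=[m,E,g,h,A,o,C]

Answer: 3 m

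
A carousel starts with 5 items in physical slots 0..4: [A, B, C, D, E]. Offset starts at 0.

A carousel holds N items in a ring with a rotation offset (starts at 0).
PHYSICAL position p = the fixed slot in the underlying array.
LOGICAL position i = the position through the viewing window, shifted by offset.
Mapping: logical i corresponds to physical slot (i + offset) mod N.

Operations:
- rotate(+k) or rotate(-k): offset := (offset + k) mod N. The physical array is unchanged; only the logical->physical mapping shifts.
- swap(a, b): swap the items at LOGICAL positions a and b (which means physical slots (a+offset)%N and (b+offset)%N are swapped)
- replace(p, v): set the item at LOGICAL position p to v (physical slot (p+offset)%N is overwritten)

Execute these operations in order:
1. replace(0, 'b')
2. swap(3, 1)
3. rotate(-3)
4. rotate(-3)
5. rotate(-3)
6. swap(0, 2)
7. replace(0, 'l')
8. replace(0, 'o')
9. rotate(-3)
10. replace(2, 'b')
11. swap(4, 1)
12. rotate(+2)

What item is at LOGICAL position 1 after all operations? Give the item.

Answer: o

Derivation:
After op 1 (replace(0, 'b')): offset=0, physical=[b,B,C,D,E], logical=[b,B,C,D,E]
After op 2 (swap(3, 1)): offset=0, physical=[b,D,C,B,E], logical=[b,D,C,B,E]
After op 3 (rotate(-3)): offset=2, physical=[b,D,C,B,E], logical=[C,B,E,b,D]
After op 4 (rotate(-3)): offset=4, physical=[b,D,C,B,E], logical=[E,b,D,C,B]
After op 5 (rotate(-3)): offset=1, physical=[b,D,C,B,E], logical=[D,C,B,E,b]
After op 6 (swap(0, 2)): offset=1, physical=[b,B,C,D,E], logical=[B,C,D,E,b]
After op 7 (replace(0, 'l')): offset=1, physical=[b,l,C,D,E], logical=[l,C,D,E,b]
After op 8 (replace(0, 'o')): offset=1, physical=[b,o,C,D,E], logical=[o,C,D,E,b]
After op 9 (rotate(-3)): offset=3, physical=[b,o,C,D,E], logical=[D,E,b,o,C]
After op 10 (replace(2, 'b')): offset=3, physical=[b,o,C,D,E], logical=[D,E,b,o,C]
After op 11 (swap(4, 1)): offset=3, physical=[b,o,E,D,C], logical=[D,C,b,o,E]
After op 12 (rotate(+2)): offset=0, physical=[b,o,E,D,C], logical=[b,o,E,D,C]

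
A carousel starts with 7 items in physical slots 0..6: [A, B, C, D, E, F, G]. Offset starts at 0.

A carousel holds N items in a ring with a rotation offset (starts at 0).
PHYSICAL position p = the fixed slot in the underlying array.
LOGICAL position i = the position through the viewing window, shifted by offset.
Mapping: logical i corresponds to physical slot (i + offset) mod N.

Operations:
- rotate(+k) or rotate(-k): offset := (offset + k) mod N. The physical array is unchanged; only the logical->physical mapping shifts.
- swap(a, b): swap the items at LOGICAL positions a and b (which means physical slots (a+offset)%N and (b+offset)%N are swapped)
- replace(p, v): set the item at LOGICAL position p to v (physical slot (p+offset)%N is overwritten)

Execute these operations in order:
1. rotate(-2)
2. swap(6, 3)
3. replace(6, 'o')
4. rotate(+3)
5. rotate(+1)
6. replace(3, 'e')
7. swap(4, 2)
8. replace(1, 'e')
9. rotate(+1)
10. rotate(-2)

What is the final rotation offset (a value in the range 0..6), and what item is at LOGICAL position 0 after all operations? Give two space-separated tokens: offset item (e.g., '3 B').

Answer: 1 E

Derivation:
After op 1 (rotate(-2)): offset=5, physical=[A,B,C,D,E,F,G], logical=[F,G,A,B,C,D,E]
After op 2 (swap(6, 3)): offset=5, physical=[A,E,C,D,B,F,G], logical=[F,G,A,E,C,D,B]
After op 3 (replace(6, 'o')): offset=5, physical=[A,E,C,D,o,F,G], logical=[F,G,A,E,C,D,o]
After op 4 (rotate(+3)): offset=1, physical=[A,E,C,D,o,F,G], logical=[E,C,D,o,F,G,A]
After op 5 (rotate(+1)): offset=2, physical=[A,E,C,D,o,F,G], logical=[C,D,o,F,G,A,E]
After op 6 (replace(3, 'e')): offset=2, physical=[A,E,C,D,o,e,G], logical=[C,D,o,e,G,A,E]
After op 7 (swap(4, 2)): offset=2, physical=[A,E,C,D,G,e,o], logical=[C,D,G,e,o,A,E]
After op 8 (replace(1, 'e')): offset=2, physical=[A,E,C,e,G,e,o], logical=[C,e,G,e,o,A,E]
After op 9 (rotate(+1)): offset=3, physical=[A,E,C,e,G,e,o], logical=[e,G,e,o,A,E,C]
After op 10 (rotate(-2)): offset=1, physical=[A,E,C,e,G,e,o], logical=[E,C,e,G,e,o,A]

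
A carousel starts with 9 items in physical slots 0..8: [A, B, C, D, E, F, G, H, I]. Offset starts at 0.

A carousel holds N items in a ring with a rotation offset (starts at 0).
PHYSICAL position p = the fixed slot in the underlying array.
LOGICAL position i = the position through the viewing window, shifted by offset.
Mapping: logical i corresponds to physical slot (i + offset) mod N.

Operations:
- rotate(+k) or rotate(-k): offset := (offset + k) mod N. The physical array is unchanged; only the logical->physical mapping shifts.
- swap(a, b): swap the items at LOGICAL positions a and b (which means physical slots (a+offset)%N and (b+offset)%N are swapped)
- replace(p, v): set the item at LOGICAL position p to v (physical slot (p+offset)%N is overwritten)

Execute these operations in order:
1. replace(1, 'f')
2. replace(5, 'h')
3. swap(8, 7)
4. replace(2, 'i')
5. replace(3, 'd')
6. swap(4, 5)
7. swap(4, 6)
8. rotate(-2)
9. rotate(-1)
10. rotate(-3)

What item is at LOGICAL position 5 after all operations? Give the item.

After op 1 (replace(1, 'f')): offset=0, physical=[A,f,C,D,E,F,G,H,I], logical=[A,f,C,D,E,F,G,H,I]
After op 2 (replace(5, 'h')): offset=0, physical=[A,f,C,D,E,h,G,H,I], logical=[A,f,C,D,E,h,G,H,I]
After op 3 (swap(8, 7)): offset=0, physical=[A,f,C,D,E,h,G,I,H], logical=[A,f,C,D,E,h,G,I,H]
After op 4 (replace(2, 'i')): offset=0, physical=[A,f,i,D,E,h,G,I,H], logical=[A,f,i,D,E,h,G,I,H]
After op 5 (replace(3, 'd')): offset=0, physical=[A,f,i,d,E,h,G,I,H], logical=[A,f,i,d,E,h,G,I,H]
After op 6 (swap(4, 5)): offset=0, physical=[A,f,i,d,h,E,G,I,H], logical=[A,f,i,d,h,E,G,I,H]
After op 7 (swap(4, 6)): offset=0, physical=[A,f,i,d,G,E,h,I,H], logical=[A,f,i,d,G,E,h,I,H]
After op 8 (rotate(-2)): offset=7, physical=[A,f,i,d,G,E,h,I,H], logical=[I,H,A,f,i,d,G,E,h]
After op 9 (rotate(-1)): offset=6, physical=[A,f,i,d,G,E,h,I,H], logical=[h,I,H,A,f,i,d,G,E]
After op 10 (rotate(-3)): offset=3, physical=[A,f,i,d,G,E,h,I,H], logical=[d,G,E,h,I,H,A,f,i]

Answer: H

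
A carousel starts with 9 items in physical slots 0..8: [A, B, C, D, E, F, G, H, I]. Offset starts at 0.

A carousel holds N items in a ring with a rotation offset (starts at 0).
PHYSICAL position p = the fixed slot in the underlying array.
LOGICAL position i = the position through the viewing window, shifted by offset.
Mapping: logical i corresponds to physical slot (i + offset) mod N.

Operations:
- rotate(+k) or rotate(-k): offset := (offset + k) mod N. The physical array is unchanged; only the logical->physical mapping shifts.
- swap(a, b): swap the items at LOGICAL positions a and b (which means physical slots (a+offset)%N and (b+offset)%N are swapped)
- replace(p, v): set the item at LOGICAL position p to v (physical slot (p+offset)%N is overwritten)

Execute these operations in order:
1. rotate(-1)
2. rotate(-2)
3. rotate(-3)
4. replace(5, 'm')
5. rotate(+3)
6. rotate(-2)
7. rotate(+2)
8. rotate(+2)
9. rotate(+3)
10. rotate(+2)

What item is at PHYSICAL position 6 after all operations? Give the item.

Answer: G

Derivation:
After op 1 (rotate(-1)): offset=8, physical=[A,B,C,D,E,F,G,H,I], logical=[I,A,B,C,D,E,F,G,H]
After op 2 (rotate(-2)): offset=6, physical=[A,B,C,D,E,F,G,H,I], logical=[G,H,I,A,B,C,D,E,F]
After op 3 (rotate(-3)): offset=3, physical=[A,B,C,D,E,F,G,H,I], logical=[D,E,F,G,H,I,A,B,C]
After op 4 (replace(5, 'm')): offset=3, physical=[A,B,C,D,E,F,G,H,m], logical=[D,E,F,G,H,m,A,B,C]
After op 5 (rotate(+3)): offset=6, physical=[A,B,C,D,E,F,G,H,m], logical=[G,H,m,A,B,C,D,E,F]
After op 6 (rotate(-2)): offset=4, physical=[A,B,C,D,E,F,G,H,m], logical=[E,F,G,H,m,A,B,C,D]
After op 7 (rotate(+2)): offset=6, physical=[A,B,C,D,E,F,G,H,m], logical=[G,H,m,A,B,C,D,E,F]
After op 8 (rotate(+2)): offset=8, physical=[A,B,C,D,E,F,G,H,m], logical=[m,A,B,C,D,E,F,G,H]
After op 9 (rotate(+3)): offset=2, physical=[A,B,C,D,E,F,G,H,m], logical=[C,D,E,F,G,H,m,A,B]
After op 10 (rotate(+2)): offset=4, physical=[A,B,C,D,E,F,G,H,m], logical=[E,F,G,H,m,A,B,C,D]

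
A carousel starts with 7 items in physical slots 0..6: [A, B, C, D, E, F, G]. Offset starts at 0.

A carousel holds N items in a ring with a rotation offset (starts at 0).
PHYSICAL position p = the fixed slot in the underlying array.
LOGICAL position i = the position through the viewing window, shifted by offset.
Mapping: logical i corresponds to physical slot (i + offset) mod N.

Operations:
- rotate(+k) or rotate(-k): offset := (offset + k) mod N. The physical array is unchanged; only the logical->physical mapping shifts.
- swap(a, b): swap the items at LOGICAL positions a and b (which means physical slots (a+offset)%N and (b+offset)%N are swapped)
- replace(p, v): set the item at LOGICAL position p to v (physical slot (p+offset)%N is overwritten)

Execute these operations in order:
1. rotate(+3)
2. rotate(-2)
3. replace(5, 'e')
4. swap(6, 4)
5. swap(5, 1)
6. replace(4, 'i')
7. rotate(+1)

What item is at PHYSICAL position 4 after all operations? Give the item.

Answer: E

Derivation:
After op 1 (rotate(+3)): offset=3, physical=[A,B,C,D,E,F,G], logical=[D,E,F,G,A,B,C]
After op 2 (rotate(-2)): offset=1, physical=[A,B,C,D,E,F,G], logical=[B,C,D,E,F,G,A]
After op 3 (replace(5, 'e')): offset=1, physical=[A,B,C,D,E,F,e], logical=[B,C,D,E,F,e,A]
After op 4 (swap(6, 4)): offset=1, physical=[F,B,C,D,E,A,e], logical=[B,C,D,E,A,e,F]
After op 5 (swap(5, 1)): offset=1, physical=[F,B,e,D,E,A,C], logical=[B,e,D,E,A,C,F]
After op 6 (replace(4, 'i')): offset=1, physical=[F,B,e,D,E,i,C], logical=[B,e,D,E,i,C,F]
After op 7 (rotate(+1)): offset=2, physical=[F,B,e,D,E,i,C], logical=[e,D,E,i,C,F,B]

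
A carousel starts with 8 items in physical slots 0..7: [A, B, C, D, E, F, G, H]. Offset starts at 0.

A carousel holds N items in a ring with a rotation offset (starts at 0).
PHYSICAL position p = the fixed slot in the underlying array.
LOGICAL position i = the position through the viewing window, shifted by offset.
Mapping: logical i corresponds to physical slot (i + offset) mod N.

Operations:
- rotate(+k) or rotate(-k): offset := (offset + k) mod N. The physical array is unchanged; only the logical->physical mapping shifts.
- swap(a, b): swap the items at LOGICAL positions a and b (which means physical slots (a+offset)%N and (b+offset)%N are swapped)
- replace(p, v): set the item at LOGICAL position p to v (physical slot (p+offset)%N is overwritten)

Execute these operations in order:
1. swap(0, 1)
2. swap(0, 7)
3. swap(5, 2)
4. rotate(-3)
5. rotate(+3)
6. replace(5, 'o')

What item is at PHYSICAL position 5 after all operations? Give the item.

After op 1 (swap(0, 1)): offset=0, physical=[B,A,C,D,E,F,G,H], logical=[B,A,C,D,E,F,G,H]
After op 2 (swap(0, 7)): offset=0, physical=[H,A,C,D,E,F,G,B], logical=[H,A,C,D,E,F,G,B]
After op 3 (swap(5, 2)): offset=0, physical=[H,A,F,D,E,C,G,B], logical=[H,A,F,D,E,C,G,B]
After op 4 (rotate(-3)): offset=5, physical=[H,A,F,D,E,C,G,B], logical=[C,G,B,H,A,F,D,E]
After op 5 (rotate(+3)): offset=0, physical=[H,A,F,D,E,C,G,B], logical=[H,A,F,D,E,C,G,B]
After op 6 (replace(5, 'o')): offset=0, physical=[H,A,F,D,E,o,G,B], logical=[H,A,F,D,E,o,G,B]

Answer: o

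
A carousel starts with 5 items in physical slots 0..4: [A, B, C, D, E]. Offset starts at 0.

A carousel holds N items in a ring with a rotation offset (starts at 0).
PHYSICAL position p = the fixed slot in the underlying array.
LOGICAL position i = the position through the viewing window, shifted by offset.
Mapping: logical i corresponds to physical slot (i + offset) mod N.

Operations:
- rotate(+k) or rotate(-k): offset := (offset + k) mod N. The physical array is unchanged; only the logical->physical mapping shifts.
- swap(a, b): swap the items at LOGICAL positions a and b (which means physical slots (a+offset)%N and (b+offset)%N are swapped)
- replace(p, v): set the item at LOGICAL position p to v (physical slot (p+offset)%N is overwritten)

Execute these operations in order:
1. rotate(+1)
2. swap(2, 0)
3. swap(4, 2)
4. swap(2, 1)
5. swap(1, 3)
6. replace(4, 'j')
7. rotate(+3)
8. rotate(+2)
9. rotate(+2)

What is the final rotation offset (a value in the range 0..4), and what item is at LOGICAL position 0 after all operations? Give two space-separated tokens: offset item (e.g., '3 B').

After op 1 (rotate(+1)): offset=1, physical=[A,B,C,D,E], logical=[B,C,D,E,A]
After op 2 (swap(2, 0)): offset=1, physical=[A,D,C,B,E], logical=[D,C,B,E,A]
After op 3 (swap(4, 2)): offset=1, physical=[B,D,C,A,E], logical=[D,C,A,E,B]
After op 4 (swap(2, 1)): offset=1, physical=[B,D,A,C,E], logical=[D,A,C,E,B]
After op 5 (swap(1, 3)): offset=1, physical=[B,D,E,C,A], logical=[D,E,C,A,B]
After op 6 (replace(4, 'j')): offset=1, physical=[j,D,E,C,A], logical=[D,E,C,A,j]
After op 7 (rotate(+3)): offset=4, physical=[j,D,E,C,A], logical=[A,j,D,E,C]
After op 8 (rotate(+2)): offset=1, physical=[j,D,E,C,A], logical=[D,E,C,A,j]
After op 9 (rotate(+2)): offset=3, physical=[j,D,E,C,A], logical=[C,A,j,D,E]

Answer: 3 C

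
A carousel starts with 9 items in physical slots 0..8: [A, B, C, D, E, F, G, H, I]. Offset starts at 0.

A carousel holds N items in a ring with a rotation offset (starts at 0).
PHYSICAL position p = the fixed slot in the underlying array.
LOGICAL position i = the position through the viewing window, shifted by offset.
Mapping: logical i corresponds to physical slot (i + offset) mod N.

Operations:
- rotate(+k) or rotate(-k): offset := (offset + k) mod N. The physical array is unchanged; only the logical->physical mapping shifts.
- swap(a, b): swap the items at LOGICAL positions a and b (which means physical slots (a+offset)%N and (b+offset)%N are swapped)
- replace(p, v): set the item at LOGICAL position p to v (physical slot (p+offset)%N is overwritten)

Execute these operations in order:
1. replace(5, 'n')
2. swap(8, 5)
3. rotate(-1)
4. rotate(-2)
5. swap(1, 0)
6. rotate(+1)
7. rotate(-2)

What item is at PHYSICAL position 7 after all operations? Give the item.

Answer: G

Derivation:
After op 1 (replace(5, 'n')): offset=0, physical=[A,B,C,D,E,n,G,H,I], logical=[A,B,C,D,E,n,G,H,I]
After op 2 (swap(8, 5)): offset=0, physical=[A,B,C,D,E,I,G,H,n], logical=[A,B,C,D,E,I,G,H,n]
After op 3 (rotate(-1)): offset=8, physical=[A,B,C,D,E,I,G,H,n], logical=[n,A,B,C,D,E,I,G,H]
After op 4 (rotate(-2)): offset=6, physical=[A,B,C,D,E,I,G,H,n], logical=[G,H,n,A,B,C,D,E,I]
After op 5 (swap(1, 0)): offset=6, physical=[A,B,C,D,E,I,H,G,n], logical=[H,G,n,A,B,C,D,E,I]
After op 6 (rotate(+1)): offset=7, physical=[A,B,C,D,E,I,H,G,n], logical=[G,n,A,B,C,D,E,I,H]
After op 7 (rotate(-2)): offset=5, physical=[A,B,C,D,E,I,H,G,n], logical=[I,H,G,n,A,B,C,D,E]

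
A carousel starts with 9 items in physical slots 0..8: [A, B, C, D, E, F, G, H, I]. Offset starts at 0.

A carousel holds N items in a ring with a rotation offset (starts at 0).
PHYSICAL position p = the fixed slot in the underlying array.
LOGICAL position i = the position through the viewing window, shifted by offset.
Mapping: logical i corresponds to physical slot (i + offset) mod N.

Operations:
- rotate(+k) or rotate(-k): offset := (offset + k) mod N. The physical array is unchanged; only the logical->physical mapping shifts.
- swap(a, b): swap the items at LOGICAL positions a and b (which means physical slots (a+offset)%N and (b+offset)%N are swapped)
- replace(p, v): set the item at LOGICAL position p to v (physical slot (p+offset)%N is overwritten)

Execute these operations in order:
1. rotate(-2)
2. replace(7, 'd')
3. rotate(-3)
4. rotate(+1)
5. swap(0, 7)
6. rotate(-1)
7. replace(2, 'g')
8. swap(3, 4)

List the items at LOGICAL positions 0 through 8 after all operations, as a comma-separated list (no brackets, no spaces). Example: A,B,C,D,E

Answer: E,D,g,I,H,A,B,C,d

Derivation:
After op 1 (rotate(-2)): offset=7, physical=[A,B,C,D,E,F,G,H,I], logical=[H,I,A,B,C,D,E,F,G]
After op 2 (replace(7, 'd')): offset=7, physical=[A,B,C,D,E,d,G,H,I], logical=[H,I,A,B,C,D,E,d,G]
After op 3 (rotate(-3)): offset=4, physical=[A,B,C,D,E,d,G,H,I], logical=[E,d,G,H,I,A,B,C,D]
After op 4 (rotate(+1)): offset=5, physical=[A,B,C,D,E,d,G,H,I], logical=[d,G,H,I,A,B,C,D,E]
After op 5 (swap(0, 7)): offset=5, physical=[A,B,C,d,E,D,G,H,I], logical=[D,G,H,I,A,B,C,d,E]
After op 6 (rotate(-1)): offset=4, physical=[A,B,C,d,E,D,G,H,I], logical=[E,D,G,H,I,A,B,C,d]
After op 7 (replace(2, 'g')): offset=4, physical=[A,B,C,d,E,D,g,H,I], logical=[E,D,g,H,I,A,B,C,d]
After op 8 (swap(3, 4)): offset=4, physical=[A,B,C,d,E,D,g,I,H], logical=[E,D,g,I,H,A,B,C,d]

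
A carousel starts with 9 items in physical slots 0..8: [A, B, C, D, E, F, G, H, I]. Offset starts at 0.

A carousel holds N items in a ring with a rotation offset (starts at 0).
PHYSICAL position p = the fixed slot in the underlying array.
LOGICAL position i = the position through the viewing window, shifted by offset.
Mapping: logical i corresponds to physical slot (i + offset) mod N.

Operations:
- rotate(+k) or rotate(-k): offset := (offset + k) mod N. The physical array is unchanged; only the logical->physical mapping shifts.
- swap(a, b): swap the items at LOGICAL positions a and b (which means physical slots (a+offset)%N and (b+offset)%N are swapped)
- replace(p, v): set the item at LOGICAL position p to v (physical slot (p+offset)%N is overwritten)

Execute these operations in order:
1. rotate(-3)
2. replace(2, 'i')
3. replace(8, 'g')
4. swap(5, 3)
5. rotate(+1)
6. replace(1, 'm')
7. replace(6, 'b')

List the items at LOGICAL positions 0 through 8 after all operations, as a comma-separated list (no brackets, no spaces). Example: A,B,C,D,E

Answer: H,m,C,B,A,D,b,g,G

Derivation:
After op 1 (rotate(-3)): offset=6, physical=[A,B,C,D,E,F,G,H,I], logical=[G,H,I,A,B,C,D,E,F]
After op 2 (replace(2, 'i')): offset=6, physical=[A,B,C,D,E,F,G,H,i], logical=[G,H,i,A,B,C,D,E,F]
After op 3 (replace(8, 'g')): offset=6, physical=[A,B,C,D,E,g,G,H,i], logical=[G,H,i,A,B,C,D,E,g]
After op 4 (swap(5, 3)): offset=6, physical=[C,B,A,D,E,g,G,H,i], logical=[G,H,i,C,B,A,D,E,g]
After op 5 (rotate(+1)): offset=7, physical=[C,B,A,D,E,g,G,H,i], logical=[H,i,C,B,A,D,E,g,G]
After op 6 (replace(1, 'm')): offset=7, physical=[C,B,A,D,E,g,G,H,m], logical=[H,m,C,B,A,D,E,g,G]
After op 7 (replace(6, 'b')): offset=7, physical=[C,B,A,D,b,g,G,H,m], logical=[H,m,C,B,A,D,b,g,G]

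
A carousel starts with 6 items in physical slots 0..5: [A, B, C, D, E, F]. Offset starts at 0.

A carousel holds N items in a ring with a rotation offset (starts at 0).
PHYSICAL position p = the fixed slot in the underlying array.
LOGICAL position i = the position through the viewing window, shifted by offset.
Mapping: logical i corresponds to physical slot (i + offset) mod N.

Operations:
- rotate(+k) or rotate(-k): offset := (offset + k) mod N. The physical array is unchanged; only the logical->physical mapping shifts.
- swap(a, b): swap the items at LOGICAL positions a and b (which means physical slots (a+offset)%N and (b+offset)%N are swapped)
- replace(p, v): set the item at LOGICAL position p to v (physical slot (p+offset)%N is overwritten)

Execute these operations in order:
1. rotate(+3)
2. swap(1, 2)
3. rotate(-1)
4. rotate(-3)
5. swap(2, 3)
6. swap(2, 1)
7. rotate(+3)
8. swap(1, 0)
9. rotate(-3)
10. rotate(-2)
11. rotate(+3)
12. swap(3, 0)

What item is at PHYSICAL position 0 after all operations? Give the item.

Answer: B

Derivation:
After op 1 (rotate(+3)): offset=3, physical=[A,B,C,D,E,F], logical=[D,E,F,A,B,C]
After op 2 (swap(1, 2)): offset=3, physical=[A,B,C,D,F,E], logical=[D,F,E,A,B,C]
After op 3 (rotate(-1)): offset=2, physical=[A,B,C,D,F,E], logical=[C,D,F,E,A,B]
After op 4 (rotate(-3)): offset=5, physical=[A,B,C,D,F,E], logical=[E,A,B,C,D,F]
After op 5 (swap(2, 3)): offset=5, physical=[A,C,B,D,F,E], logical=[E,A,C,B,D,F]
After op 6 (swap(2, 1)): offset=5, physical=[C,A,B,D,F,E], logical=[E,C,A,B,D,F]
After op 7 (rotate(+3)): offset=2, physical=[C,A,B,D,F,E], logical=[B,D,F,E,C,A]
After op 8 (swap(1, 0)): offset=2, physical=[C,A,D,B,F,E], logical=[D,B,F,E,C,A]
After op 9 (rotate(-3)): offset=5, physical=[C,A,D,B,F,E], logical=[E,C,A,D,B,F]
After op 10 (rotate(-2)): offset=3, physical=[C,A,D,B,F,E], logical=[B,F,E,C,A,D]
After op 11 (rotate(+3)): offset=0, physical=[C,A,D,B,F,E], logical=[C,A,D,B,F,E]
After op 12 (swap(3, 0)): offset=0, physical=[B,A,D,C,F,E], logical=[B,A,D,C,F,E]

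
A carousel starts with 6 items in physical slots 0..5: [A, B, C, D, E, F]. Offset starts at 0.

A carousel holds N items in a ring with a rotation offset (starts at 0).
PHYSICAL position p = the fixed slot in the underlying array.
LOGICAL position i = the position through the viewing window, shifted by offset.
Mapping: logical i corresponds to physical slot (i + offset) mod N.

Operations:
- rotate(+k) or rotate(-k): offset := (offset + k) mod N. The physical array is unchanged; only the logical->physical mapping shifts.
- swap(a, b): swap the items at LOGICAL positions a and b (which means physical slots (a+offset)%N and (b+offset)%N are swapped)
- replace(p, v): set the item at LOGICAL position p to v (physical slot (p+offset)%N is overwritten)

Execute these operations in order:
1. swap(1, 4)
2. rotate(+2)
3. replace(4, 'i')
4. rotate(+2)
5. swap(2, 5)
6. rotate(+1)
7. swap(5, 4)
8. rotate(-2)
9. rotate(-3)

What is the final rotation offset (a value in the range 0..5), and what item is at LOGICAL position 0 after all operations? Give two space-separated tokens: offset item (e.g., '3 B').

After op 1 (swap(1, 4)): offset=0, physical=[A,E,C,D,B,F], logical=[A,E,C,D,B,F]
After op 2 (rotate(+2)): offset=2, physical=[A,E,C,D,B,F], logical=[C,D,B,F,A,E]
After op 3 (replace(4, 'i')): offset=2, physical=[i,E,C,D,B,F], logical=[C,D,B,F,i,E]
After op 4 (rotate(+2)): offset=4, physical=[i,E,C,D,B,F], logical=[B,F,i,E,C,D]
After op 5 (swap(2, 5)): offset=4, physical=[D,E,C,i,B,F], logical=[B,F,D,E,C,i]
After op 6 (rotate(+1)): offset=5, physical=[D,E,C,i,B,F], logical=[F,D,E,C,i,B]
After op 7 (swap(5, 4)): offset=5, physical=[D,E,C,B,i,F], logical=[F,D,E,C,B,i]
After op 8 (rotate(-2)): offset=3, physical=[D,E,C,B,i,F], logical=[B,i,F,D,E,C]
After op 9 (rotate(-3)): offset=0, physical=[D,E,C,B,i,F], logical=[D,E,C,B,i,F]

Answer: 0 D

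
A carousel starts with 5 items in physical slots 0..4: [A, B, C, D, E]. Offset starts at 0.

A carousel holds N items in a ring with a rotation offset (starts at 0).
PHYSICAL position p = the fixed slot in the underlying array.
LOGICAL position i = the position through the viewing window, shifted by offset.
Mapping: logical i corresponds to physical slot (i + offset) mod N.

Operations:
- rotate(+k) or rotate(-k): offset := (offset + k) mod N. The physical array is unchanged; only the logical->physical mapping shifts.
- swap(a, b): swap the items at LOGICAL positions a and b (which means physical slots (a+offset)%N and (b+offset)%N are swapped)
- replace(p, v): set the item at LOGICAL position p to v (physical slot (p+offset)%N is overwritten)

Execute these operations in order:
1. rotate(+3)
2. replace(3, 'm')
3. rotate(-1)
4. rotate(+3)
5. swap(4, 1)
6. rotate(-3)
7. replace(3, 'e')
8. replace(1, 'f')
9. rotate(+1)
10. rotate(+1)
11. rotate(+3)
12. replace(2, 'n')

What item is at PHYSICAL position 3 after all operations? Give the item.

Answer: f

Derivation:
After op 1 (rotate(+3)): offset=3, physical=[A,B,C,D,E], logical=[D,E,A,B,C]
After op 2 (replace(3, 'm')): offset=3, physical=[A,m,C,D,E], logical=[D,E,A,m,C]
After op 3 (rotate(-1)): offset=2, physical=[A,m,C,D,E], logical=[C,D,E,A,m]
After op 4 (rotate(+3)): offset=0, physical=[A,m,C,D,E], logical=[A,m,C,D,E]
After op 5 (swap(4, 1)): offset=0, physical=[A,E,C,D,m], logical=[A,E,C,D,m]
After op 6 (rotate(-3)): offset=2, physical=[A,E,C,D,m], logical=[C,D,m,A,E]
After op 7 (replace(3, 'e')): offset=2, physical=[e,E,C,D,m], logical=[C,D,m,e,E]
After op 8 (replace(1, 'f')): offset=2, physical=[e,E,C,f,m], logical=[C,f,m,e,E]
After op 9 (rotate(+1)): offset=3, physical=[e,E,C,f,m], logical=[f,m,e,E,C]
After op 10 (rotate(+1)): offset=4, physical=[e,E,C,f,m], logical=[m,e,E,C,f]
After op 11 (rotate(+3)): offset=2, physical=[e,E,C,f,m], logical=[C,f,m,e,E]
After op 12 (replace(2, 'n')): offset=2, physical=[e,E,C,f,n], logical=[C,f,n,e,E]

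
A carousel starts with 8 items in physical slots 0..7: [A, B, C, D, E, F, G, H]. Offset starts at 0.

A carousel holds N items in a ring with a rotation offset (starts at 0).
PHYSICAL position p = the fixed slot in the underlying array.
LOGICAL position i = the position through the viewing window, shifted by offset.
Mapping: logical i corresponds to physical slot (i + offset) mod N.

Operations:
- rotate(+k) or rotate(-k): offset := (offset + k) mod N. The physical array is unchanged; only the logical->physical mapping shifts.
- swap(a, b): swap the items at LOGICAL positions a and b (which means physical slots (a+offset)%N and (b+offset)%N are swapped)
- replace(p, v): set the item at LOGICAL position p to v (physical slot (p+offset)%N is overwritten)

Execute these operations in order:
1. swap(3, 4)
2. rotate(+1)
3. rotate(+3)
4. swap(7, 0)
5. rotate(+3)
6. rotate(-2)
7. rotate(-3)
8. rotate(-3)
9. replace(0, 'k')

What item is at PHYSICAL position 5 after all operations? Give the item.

After op 1 (swap(3, 4)): offset=0, physical=[A,B,C,E,D,F,G,H], logical=[A,B,C,E,D,F,G,H]
After op 2 (rotate(+1)): offset=1, physical=[A,B,C,E,D,F,G,H], logical=[B,C,E,D,F,G,H,A]
After op 3 (rotate(+3)): offset=4, physical=[A,B,C,E,D,F,G,H], logical=[D,F,G,H,A,B,C,E]
After op 4 (swap(7, 0)): offset=4, physical=[A,B,C,D,E,F,G,H], logical=[E,F,G,H,A,B,C,D]
After op 5 (rotate(+3)): offset=7, physical=[A,B,C,D,E,F,G,H], logical=[H,A,B,C,D,E,F,G]
After op 6 (rotate(-2)): offset=5, physical=[A,B,C,D,E,F,G,H], logical=[F,G,H,A,B,C,D,E]
After op 7 (rotate(-3)): offset=2, physical=[A,B,C,D,E,F,G,H], logical=[C,D,E,F,G,H,A,B]
After op 8 (rotate(-3)): offset=7, physical=[A,B,C,D,E,F,G,H], logical=[H,A,B,C,D,E,F,G]
After op 9 (replace(0, 'k')): offset=7, physical=[A,B,C,D,E,F,G,k], logical=[k,A,B,C,D,E,F,G]

Answer: F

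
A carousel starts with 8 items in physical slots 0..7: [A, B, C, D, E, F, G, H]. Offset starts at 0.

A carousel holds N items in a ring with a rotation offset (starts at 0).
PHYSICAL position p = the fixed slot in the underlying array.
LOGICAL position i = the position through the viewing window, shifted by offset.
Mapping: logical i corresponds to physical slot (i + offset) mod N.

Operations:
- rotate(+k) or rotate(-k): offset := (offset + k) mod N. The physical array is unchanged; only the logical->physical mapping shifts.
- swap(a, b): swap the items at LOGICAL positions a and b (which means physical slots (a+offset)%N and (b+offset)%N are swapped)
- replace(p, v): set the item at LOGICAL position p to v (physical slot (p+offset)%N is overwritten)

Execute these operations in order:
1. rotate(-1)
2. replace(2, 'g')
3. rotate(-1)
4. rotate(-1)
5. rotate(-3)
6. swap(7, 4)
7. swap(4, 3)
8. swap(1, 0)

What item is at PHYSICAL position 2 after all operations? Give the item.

After op 1 (rotate(-1)): offset=7, physical=[A,B,C,D,E,F,G,H], logical=[H,A,B,C,D,E,F,G]
After op 2 (replace(2, 'g')): offset=7, physical=[A,g,C,D,E,F,G,H], logical=[H,A,g,C,D,E,F,G]
After op 3 (rotate(-1)): offset=6, physical=[A,g,C,D,E,F,G,H], logical=[G,H,A,g,C,D,E,F]
After op 4 (rotate(-1)): offset=5, physical=[A,g,C,D,E,F,G,H], logical=[F,G,H,A,g,C,D,E]
After op 5 (rotate(-3)): offset=2, physical=[A,g,C,D,E,F,G,H], logical=[C,D,E,F,G,H,A,g]
After op 6 (swap(7, 4)): offset=2, physical=[A,G,C,D,E,F,g,H], logical=[C,D,E,F,g,H,A,G]
After op 7 (swap(4, 3)): offset=2, physical=[A,G,C,D,E,g,F,H], logical=[C,D,E,g,F,H,A,G]
After op 8 (swap(1, 0)): offset=2, physical=[A,G,D,C,E,g,F,H], logical=[D,C,E,g,F,H,A,G]

Answer: D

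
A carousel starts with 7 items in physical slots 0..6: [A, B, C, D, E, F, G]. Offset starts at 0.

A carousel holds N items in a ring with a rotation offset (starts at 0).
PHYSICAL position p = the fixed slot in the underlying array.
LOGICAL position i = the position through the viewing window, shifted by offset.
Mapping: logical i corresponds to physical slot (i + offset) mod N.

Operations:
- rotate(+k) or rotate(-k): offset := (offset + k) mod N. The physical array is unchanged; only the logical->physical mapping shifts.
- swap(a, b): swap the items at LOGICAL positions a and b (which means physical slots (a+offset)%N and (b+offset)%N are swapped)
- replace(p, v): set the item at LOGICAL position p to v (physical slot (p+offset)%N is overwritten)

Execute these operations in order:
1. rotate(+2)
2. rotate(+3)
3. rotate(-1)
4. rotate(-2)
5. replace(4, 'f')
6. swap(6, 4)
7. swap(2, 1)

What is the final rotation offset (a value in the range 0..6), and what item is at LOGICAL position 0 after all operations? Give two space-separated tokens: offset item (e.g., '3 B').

After op 1 (rotate(+2)): offset=2, physical=[A,B,C,D,E,F,G], logical=[C,D,E,F,G,A,B]
After op 2 (rotate(+3)): offset=5, physical=[A,B,C,D,E,F,G], logical=[F,G,A,B,C,D,E]
After op 3 (rotate(-1)): offset=4, physical=[A,B,C,D,E,F,G], logical=[E,F,G,A,B,C,D]
After op 4 (rotate(-2)): offset=2, physical=[A,B,C,D,E,F,G], logical=[C,D,E,F,G,A,B]
After op 5 (replace(4, 'f')): offset=2, physical=[A,B,C,D,E,F,f], logical=[C,D,E,F,f,A,B]
After op 6 (swap(6, 4)): offset=2, physical=[A,f,C,D,E,F,B], logical=[C,D,E,F,B,A,f]
After op 7 (swap(2, 1)): offset=2, physical=[A,f,C,E,D,F,B], logical=[C,E,D,F,B,A,f]

Answer: 2 C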